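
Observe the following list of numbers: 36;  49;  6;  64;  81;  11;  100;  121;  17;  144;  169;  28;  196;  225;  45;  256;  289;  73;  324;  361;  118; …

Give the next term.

400

Positions follow the repeating pattern AAB; grouping by letter gives 2 tracks.
Stream A = 36, 49, 64, 81, 100, 121, 144, 169, 196, 225, 256, 289, 324, 361: the squares 6², 7², 8², ….
Stream B = 6, 11, 17, 28, 45, 73, 118: a Fibonacci-like recurrence a_n = a_{n-1} + a_{n-2}.
The 22nd slot belongs to stream A; its 15th term is 400.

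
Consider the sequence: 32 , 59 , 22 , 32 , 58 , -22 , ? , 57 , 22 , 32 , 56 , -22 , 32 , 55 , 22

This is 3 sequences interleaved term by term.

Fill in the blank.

32

The terms cycle through 3 interleaved subsequences.
Subsequence A: 32, 32, ?, 32, 32. Always 32.
Subsequence B: 59, 58, 57, 56, 55. Subtracting 1 each time.
Subsequence C: 22, -22, 22, -22, 22. The oscillation 22·(−1)^(n+1).
The gap is subsequence A's term 3; the rule gives 32.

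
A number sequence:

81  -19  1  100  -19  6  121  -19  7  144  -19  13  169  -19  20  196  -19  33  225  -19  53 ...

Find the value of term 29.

-19

The terms cycle through 3 interleaved subsequences.
Stream A = 81, 100, 121, 144, 169, 196, 225: the squares 9², 10², 11², ….
Stream B = -19, -19, -19, -19, -19, -19, -19: always -19.
Stream C = 1, 6, 7, 13, 20, 33, 53: Fibonacci-style (each term is the sum of the two before it).
Position 29 → stream B, term 10 = -19.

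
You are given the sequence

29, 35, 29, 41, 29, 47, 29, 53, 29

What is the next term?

Taking every 2nd term gives 2 separate tracks.
Stream A: 29, 29, 29, 29, 29. Always 29.
Stream B: 35, 41, 47, 53. Arithmetic with common difference +6.
The 10th slot belongs to stream B; its 5th term is 59.

59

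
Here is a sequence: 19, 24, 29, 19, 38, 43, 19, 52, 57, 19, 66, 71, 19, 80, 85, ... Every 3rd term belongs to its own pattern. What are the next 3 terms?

19, 94, 99

Split by position mod 3: positions 1, 4, 7, … form one track, and each other residue class forms its own.
Stream A: 19, 19, 19, 19, 19 (always 19).
Stream B: 24, 38, 52, 66, 80 (adding 14 each time).
Stream C: 29, 43, 57, 71, 85 (arithmetic with common difference +14).
Term 16 comes from stream A (its 6th entry): 19.
Position 17 falls in stream B as its term 6, giving 94.
Position 18 falls in stream C as its term 6, giving 99.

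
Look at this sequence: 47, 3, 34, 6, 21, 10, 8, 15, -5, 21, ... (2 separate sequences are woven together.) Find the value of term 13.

-31

The terms cycle through 2 interleaved subsequences.
Track A is 47, 34, 21, 8, -5, which is subtracting 13 each time.
Track B is 3, 6, 10, 15, 21, which is triangular numbers starting at T_2.
Position 13 falls in track A as its term 7, giving -31.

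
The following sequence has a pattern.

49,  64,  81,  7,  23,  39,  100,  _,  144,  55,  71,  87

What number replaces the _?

121

Reading positions in blocks of 6 reveals the pattern AAABBB — 2 tracks woven together.
Track A: 49, 64, 81, 100, ?, 144 (the squares 7², 8², 9², …).
Track B: 7, 23, 39, 55, 71, 87 (arithmetic, step +16).
The gap is track A's term 5; the rule gives 121.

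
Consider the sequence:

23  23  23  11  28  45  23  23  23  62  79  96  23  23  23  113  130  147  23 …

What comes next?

Positions follow the repeating pattern AAABBB; grouping by letter gives 2 tracks.
Subsequence A: 23, 23, 23, 23, 23, 23, 23, 23, 23, 23 — constant 23.
Subsequence B: 11, 28, 45, 62, 79, 96, 113, 130, 147 — arithmetic with common difference +17.
Position 20 → subsequence A, term 11 = 23.

23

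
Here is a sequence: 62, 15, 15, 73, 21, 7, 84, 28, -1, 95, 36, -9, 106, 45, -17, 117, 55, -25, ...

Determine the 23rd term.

Read the sequence 3 terms at a time; column i is its own pattern.
Track A: 62, 73, 84, 95, 106, 117 (linear: a_n = 51 + 11·n).
Track B: 15, 21, 28, 36, 45, 55 (the triangular numbers T_5, T_6, …).
Track C: 15, 7, -1, -9, -17, -25 (linear: a_n = 23 − 8·n).
The 23rd slot belongs to track B; its 8th term is 78.

78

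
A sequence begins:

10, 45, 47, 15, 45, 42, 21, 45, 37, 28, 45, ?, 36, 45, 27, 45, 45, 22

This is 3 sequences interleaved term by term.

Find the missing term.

32

Split by position mod 3 into 3 tracks.
Subsequence A: 10, 15, 21, 28, 36, 45 (the triangular numbers T_4, T_5, …).
Subsequence B: 45, 45, 45, 45, 45, 45 (always 45).
Subsequence C: 47, 42, 37, ?, 27, 22 (subtracting 5 each time).
Subsequence C's pattern makes the blank 32.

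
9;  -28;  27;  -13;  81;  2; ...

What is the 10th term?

32

Split by position mod 2 into 2 tracks.
Stream A is 9, 27, 81, which is powers 3^2, 3^3, 3^4, ….
Stream B is -28, -13, 2, which is adding 15 each time.
Position 10 falls in stream B as its term 5, giving 32.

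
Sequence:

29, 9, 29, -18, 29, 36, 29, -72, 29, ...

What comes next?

144

Odd-indexed and even-indexed terms follow separate rules.
Track A = 29, 29, 29, 29, 29: constant 29.
Track B = 9, -18, 36, -72: multiplying by -2 each time.
The 10th slot belongs to track B; its 5th term is 144.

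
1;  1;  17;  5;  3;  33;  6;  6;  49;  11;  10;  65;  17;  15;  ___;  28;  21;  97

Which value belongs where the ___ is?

Read the sequence 3 terms at a time; column i is its own pattern.
Subsequence A: 1, 5, 6, 11, 17, 28 (each term equals the sum of the previous two).
Subsequence B: 1, 3, 6, 10, 15, 21 (triangular numbers starting at T_1).
Subsequence C: 17, 33, 49, 65, ?, 97 (linear: a_n = 1 + 16·n).
So the missing entry in subsequence C is 81.

81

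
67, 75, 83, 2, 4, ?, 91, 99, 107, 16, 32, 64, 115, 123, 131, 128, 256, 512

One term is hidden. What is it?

Positions follow the repeating pattern AAABBB; grouping by letter gives 2 tracks.
Stream A: 67, 75, 83, 91, 99, 107, 115, 123, 131. Adding 8 each time.
Stream B: 2, 4, ?, 16, 32, 64, 128, 256, 512. Powers 2^1, 2^2, 2^3, ….
The gap is stream B's term 3; the rule gives 8.

8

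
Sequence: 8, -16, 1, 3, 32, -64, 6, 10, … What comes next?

The slot pattern repeats as AABB (period 4), so there are 2 interleaved tracks.
Stream A is 8, -16, 32, -64, which is a geometric progression (common ratio -2).
Stream B is 1, 3, 6, 10, which is triangular numbers starting at T_1.
Position 9 → stream A, term 5 = 128.

128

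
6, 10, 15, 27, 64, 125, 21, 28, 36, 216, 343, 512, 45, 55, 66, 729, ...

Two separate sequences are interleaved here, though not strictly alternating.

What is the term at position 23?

Reading positions in blocks of 6 reveals the pattern AAABBB — 2 tracks woven together.
Stream A: 6, 10, 15, 21, 28, 36, 45, 55, 66 — triangular numbers n(n+1)/2 for n = 3, 4, ….
Stream B: 27, 64, 125, 216, 343, 512, 729 — consecutive cubes n³ from n = 3.
Position 23 falls in stream B as its term 11, giving 2197.

2197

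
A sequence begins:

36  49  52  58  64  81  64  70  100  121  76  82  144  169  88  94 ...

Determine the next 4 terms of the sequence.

196, 225, 100, 106

The slot pattern repeats as AABB (period 4), so there are 2 interleaved tracks.
Track A: 36, 49, 64, 81, 100, 121, 144, 169 — the squares 6², 7², 8², ….
Track B: 52, 58, 64, 70, 76, 82, 88, 94 — adding 6 each time.
Term 17 comes from track A (its 9th entry): 196.
Term 18 comes from track A (its 10th entry): 225.
Position 19 → track B, term 9 = 100.
Position 20 → track B, term 10 = 106.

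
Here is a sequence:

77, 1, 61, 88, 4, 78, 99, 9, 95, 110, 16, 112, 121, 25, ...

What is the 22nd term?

Split by position mod 3: positions 1, 4, 7, … form one track, and each other residue class forms its own.
Subsequence A: 77, 88, 99, 110, 121. Adding 11 each time.
Subsequence B: 1, 4, 9, 16, 25. The squares 1², 2², 3², ….
Subsequence C: 61, 78, 95, 112. Linear: a_n = 44 + 17·n.
Position 22 falls in subsequence A as its term 8, giving 154.

154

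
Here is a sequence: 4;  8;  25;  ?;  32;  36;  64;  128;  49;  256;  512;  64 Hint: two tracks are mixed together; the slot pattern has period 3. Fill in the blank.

Reading positions in blocks of 3 reveals the pattern AAB — 2 tracks woven together.
Stream A is 4, 8, ?, 32, 64, 128, 256, 512, which is multiplying by 2 each time.
Stream B is 25, 36, 49, 64, which is consecutive squares n² from n = 5.
So the missing entry in stream A is 16.

16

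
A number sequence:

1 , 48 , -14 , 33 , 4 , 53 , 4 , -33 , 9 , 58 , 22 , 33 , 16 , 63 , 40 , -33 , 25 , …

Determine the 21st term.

The terms cycle through 4 interleaved subsequences.
Track A: 1, 4, 9, 16, 25 (perfect squares starting at 1²).
Track B: 48, 53, 58, 63 (adding 5 each time).
Track C: -14, 4, 22, 40 (adding 18 each time).
Track D: 33, -33, 33, -33 (alternating ±33).
The 21st slot belongs to track A; its 6th term is 36.

36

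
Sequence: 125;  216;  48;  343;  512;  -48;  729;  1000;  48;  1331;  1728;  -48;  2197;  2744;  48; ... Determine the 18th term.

Positions follow the repeating pattern AAB; grouping by letter gives 2 tracks.
Track A = 125, 216, 343, 512, 729, 1000, 1331, 1728, 2197, 2744: perfect cubes starting at 5³.
Track B = 48, -48, 48, -48, 48: the oscillation 48·(−1)^(n+1).
Position 18 → track B, term 6 = -48.

-48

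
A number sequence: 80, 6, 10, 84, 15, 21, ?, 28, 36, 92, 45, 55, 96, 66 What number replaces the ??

The slot pattern repeats as ABB (period 3), so there are 2 interleaved tracks.
Stream A = 80, 84, ?, 92, 96: arithmetic, step +4.
Stream B = 6, 10, 15, 21, 28, 36, 45, 55, 66: the triangular numbers T_3, T_4, ….
So the missing entry in stream A is 88.

88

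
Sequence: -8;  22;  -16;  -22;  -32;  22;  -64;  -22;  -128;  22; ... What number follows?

Split by position mod 2 into 2 tracks.
Stream A: -8, -16, -32, -64, -128 (a geometric progression (common ratio 2)).
Stream B: 22, -22, 22, -22, 22 (alternating ±22).
Term 11 comes from stream A (its 6th entry): -256.

-256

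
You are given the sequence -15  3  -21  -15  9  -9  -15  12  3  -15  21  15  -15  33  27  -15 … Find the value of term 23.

Read the sequence 3 terms at a time; column i is its own pattern.
Track A: -15, -15, -15, -15, -15, -15. The constant sequence -15.
Track B: 3, 9, 12, 21, 33. A Fibonacci-like recurrence a_n = a_{n-1} + a_{n-2}.
Track C: -21, -9, 3, 15, 27. Arithmetic, step +12.
Position 23 → track B, term 8 = 141.

141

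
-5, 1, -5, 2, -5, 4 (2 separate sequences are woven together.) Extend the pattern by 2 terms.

Taking every 2nd term gives 2 separate tracks.
Subsequence A: -5, -5, -5 (always -5).
Subsequence B: 1, 2, 4 (powers 2^0, 2^1, 2^2, …).
The 7th slot belongs to subsequence A; its 4th term is -5.
Position 8 falls in subsequence B as its term 4, giving 8.

-5, 8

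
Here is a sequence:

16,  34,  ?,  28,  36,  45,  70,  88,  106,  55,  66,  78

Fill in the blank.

Positions follow the repeating pattern AAABBB; grouping by letter gives 2 tracks.
Stream A: 16, 34, ?, 70, 88, 106 — arithmetic, step +18.
Stream B: 28, 36, 45, 55, 66, 78 — triangular numbers starting at T_7.
So the missing entry in stream A is 52.

52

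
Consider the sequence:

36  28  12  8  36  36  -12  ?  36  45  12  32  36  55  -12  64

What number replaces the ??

16

Split by position mod 4: positions 1, 5, 9, … form one track, and each other residue class forms its own.
Subsequence A: 36, 36, 36, 36 — the constant sequence 36.
Subsequence B: 28, 36, 45, 55 — the triangular numbers T_7, T_8, ….
Subsequence C: 12, -12, 12, -12 — alternating ±12.
Subsequence D: 8, ?, 32, 64 — powers 2^3, 2^4, 2^5, ….
The gap is subsequence D's term 2; the rule gives 16.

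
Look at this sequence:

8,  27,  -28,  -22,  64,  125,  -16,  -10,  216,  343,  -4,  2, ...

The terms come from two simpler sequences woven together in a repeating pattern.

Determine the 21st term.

1728

Reading positions in blocks of 4 reveals the pattern AABB — 2 tracks woven together.
Track A: 8, 27, 64, 125, 216, 343 — perfect cubes starting at 2³.
Track B: -28, -22, -16, -10, -4, 2 — linear: a_n = -34 + 6·n.
Position 21 falls in track A as its term 11, giving 1728.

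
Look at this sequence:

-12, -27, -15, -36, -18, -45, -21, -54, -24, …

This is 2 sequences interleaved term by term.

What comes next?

Split by position mod 2 into 2 tracks.
Stream A: -12, -15, -18, -21, -24. Arithmetic, step −3.
Stream B: -27, -36, -45, -54. Linear: a_n = -18 − 9·n.
The 10th slot belongs to stream B; its 5th term is -63.

-63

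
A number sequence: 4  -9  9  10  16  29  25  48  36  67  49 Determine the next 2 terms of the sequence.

Positions 1, 3, 5, … form one subsequence and positions 2, 4, 6, … form another.
Stream A: 4, 9, 16, 25, 36, 49 (the squares 2², 3², 4², …).
Stream B: -9, 10, 29, 48, 67 (arithmetic with common difference +19).
The 12th slot belongs to stream B; its 6th term is 86.
The 13th slot belongs to stream A; its 7th term is 64.

86, 64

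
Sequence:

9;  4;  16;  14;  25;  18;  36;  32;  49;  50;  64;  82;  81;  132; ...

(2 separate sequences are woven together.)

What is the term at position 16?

214

The terms cycle through 2 interleaved subsequences.
Track A = 9, 16, 25, 36, 49, 64, 81: consecutive squares n² from n = 3.
Track B = 4, 14, 18, 32, 50, 82, 132: each term equals the sum of the previous two.
Position 16 → track B, term 8 = 214.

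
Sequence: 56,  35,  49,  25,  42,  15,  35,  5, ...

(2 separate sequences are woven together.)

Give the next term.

Taking every 2nd term gives 2 separate tracks.
Track A: 56, 49, 42, 35. Linear: a_n = 63 − 7·n.
Track B: 35, 25, 15, 5. Arithmetic, step −10.
The 9th slot belongs to track A; its 5th term is 28.

28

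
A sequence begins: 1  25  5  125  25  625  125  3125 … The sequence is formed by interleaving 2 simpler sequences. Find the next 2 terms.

625, 15625

Odd-indexed and even-indexed terms follow separate rules.
Stream A: 1, 5, 25, 125. Geometric, ×5 each step.
Stream B: 25, 125, 625, 3125. Powers 5^2, 5^3, 5^4, ….
Position 9 → stream A, term 5 = 625.
The 10th slot belongs to stream B; its 5th term is 15625.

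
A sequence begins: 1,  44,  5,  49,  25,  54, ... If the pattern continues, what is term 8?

59

Split by position mod 2 into 2 tracks.
Stream A: 1, 5, 25. Powers of 5.
Stream B: 44, 49, 54. Linear: a_n = 39 + 5·n.
The 8th slot belongs to stream B; its 4th term is 59.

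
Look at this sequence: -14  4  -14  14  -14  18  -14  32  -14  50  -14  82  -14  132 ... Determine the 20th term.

560

Taking every 2nd term gives 2 separate tracks.
Track A: -14, -14, -14, -14, -14, -14, -14. Always -14.
Track B: 4, 14, 18, 32, 50, 82, 132. A Fibonacci-like recurrence a_n = a_{n-1} + a_{n-2}.
Term 20 comes from track B (its 10th entry): 560.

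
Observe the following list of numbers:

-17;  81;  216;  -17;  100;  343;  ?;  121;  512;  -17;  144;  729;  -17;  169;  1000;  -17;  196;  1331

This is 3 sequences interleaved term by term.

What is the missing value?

-17

Split by position mod 3 into 3 tracks.
Subsequence A: -17, -17, ?, -17, -17, -17 — constant -17.
Subsequence B: 81, 100, 121, 144, 169, 196 — consecutive squares n² from n = 9.
Subsequence C: 216, 343, 512, 729, 1000, 1331 — perfect cubes starting at 6³.
Subsequence A's pattern makes the blank -17.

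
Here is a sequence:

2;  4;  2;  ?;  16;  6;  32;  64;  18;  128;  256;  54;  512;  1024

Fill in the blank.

8

Reading positions in blocks of 3 reveals the pattern AAB — 2 tracks woven together.
Track A: 2, 4, ?, 16, 32, 64, 128, 256, 512, 1024 — powers of 2.
Track B: 2, 6, 18, 54 — multiplying by 3 each time.
So the missing entry in track A is 8.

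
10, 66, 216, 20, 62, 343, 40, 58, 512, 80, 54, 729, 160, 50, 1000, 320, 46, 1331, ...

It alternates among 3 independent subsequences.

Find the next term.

Read the sequence 3 terms at a time; column i is its own pattern.
Subsequence A: 10, 20, 40, 80, 160, 320 — a geometric progression (common ratio 2).
Subsequence B: 66, 62, 58, 54, 50, 46 — subtracting 4 each time.
Subsequence C: 216, 343, 512, 729, 1000, 1331 — perfect cubes starting at 6³.
Position 19 → subsequence A, term 7 = 640.

640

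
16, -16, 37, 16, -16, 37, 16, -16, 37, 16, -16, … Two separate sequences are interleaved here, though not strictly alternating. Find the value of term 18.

37

The slot pattern repeats as AAB (period 3), so there are 2 interleaved tracks.
Track A: 16, -16, 16, -16, 16, -16, 16, -16 — alternating ±16.
Track B: 37, 37, 37 — always 37.
Position 18 → track B, term 6 = 37.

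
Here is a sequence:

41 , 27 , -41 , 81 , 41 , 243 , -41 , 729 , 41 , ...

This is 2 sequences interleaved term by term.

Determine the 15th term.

Positions 1, 3, 5, … form one subsequence and positions 2, 4, 6, … form another.
Track A is 41, -41, 41, -41, 41, which is the oscillation 41·(−1)^(n+1).
Track B is 27, 81, 243, 729, which is successive powers of 3.
Term 15 comes from track A (its 8th entry): -41.

-41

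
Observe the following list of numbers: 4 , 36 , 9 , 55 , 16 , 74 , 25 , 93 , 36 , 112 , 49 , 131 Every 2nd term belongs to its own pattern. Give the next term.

Odd-indexed and even-indexed terms follow separate rules.
Stream A = 4, 9, 16, 25, 36, 49: the squares 2², 3², 4², ….
Stream B = 36, 55, 74, 93, 112, 131: linear: a_n = 17 + 19·n.
The 13th slot belongs to stream A; its 7th term is 64.

64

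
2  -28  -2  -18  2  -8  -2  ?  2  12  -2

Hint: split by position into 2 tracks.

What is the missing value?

2

Split by position mod 2 into 2 tracks.
Track A is 2, -2, 2, -2, 2, -2, which is alternating ±2.
Track B is -28, -18, -8, ?, 12, which is linear: a_n = -38 + 10·n.
The gap is track B's term 4; the rule gives 2.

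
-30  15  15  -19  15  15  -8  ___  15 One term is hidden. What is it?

Reading positions in blocks of 3 reveals the pattern ABB — 2 tracks woven together.
Stream A = -30, -19, -8: adding 11 each time.
Stream B = 15, 15, 15, 15, ?, 15: always 15.
Filling stream B at index 5 by its rule yields 15.

15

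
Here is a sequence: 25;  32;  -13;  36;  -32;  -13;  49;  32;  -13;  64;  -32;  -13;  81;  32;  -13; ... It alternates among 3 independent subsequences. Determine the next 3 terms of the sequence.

Split by position mod 3: positions 1, 4, 7, … form one track, and each other residue class forms its own.
Subsequence A: 25, 36, 49, 64, 81 — the squares 5², 6², 7², ….
Subsequence B: 32, -32, 32, -32, 32 — the oscillation 32·(−1)^(n+1).
Subsequence C: -13, -13, -13, -13, -13 — always -13.
The 16th slot belongs to subsequence A; its 6th term is 100.
Position 17 → subsequence B, term 6 = -32.
The 18th slot belongs to subsequence C; its 6th term is -13.

100, -32, -13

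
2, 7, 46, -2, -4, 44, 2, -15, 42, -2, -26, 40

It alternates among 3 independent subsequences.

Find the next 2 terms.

2, -37

Read the sequence 3 terms at a time; column i is its own pattern.
Track A: 2, -2, 2, -2. Oscillating between 2 and -2.
Track B: 7, -4, -15, -26. Subtracting 11 each time.
Track C: 46, 44, 42, 40. Arithmetic, step −2.
The 13th slot belongs to track A; its 5th term is 2.
The 14th slot belongs to track B; its 5th term is -37.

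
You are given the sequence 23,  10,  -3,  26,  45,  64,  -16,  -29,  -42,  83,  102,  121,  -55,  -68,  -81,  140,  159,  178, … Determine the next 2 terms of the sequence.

The slot pattern repeats as AAABBB (period 6), so there are 2 interleaved tracks.
Track A: 23, 10, -3, -16, -29, -42, -55, -68, -81. Linear: a_n = 36 − 13·n.
Track B: 26, 45, 64, 83, 102, 121, 140, 159, 178. Arithmetic with common difference +19.
Position 19 falls in track A as its term 10, giving -94.
Position 20 → track A, term 11 = -107.

-94, -107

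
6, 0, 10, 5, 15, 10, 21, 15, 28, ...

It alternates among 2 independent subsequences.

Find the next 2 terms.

Positions 1, 3, 5, … form one subsequence and positions 2, 4, 6, … form another.
Track A: 6, 10, 15, 21, 28 — triangular numbers n(n+1)/2 for n = 3, 4, ….
Track B: 0, 5, 10, 15 — arithmetic with common difference +5.
Position 10 → track B, term 5 = 20.
Term 11 comes from track A (its 6th entry): 36.

20, 36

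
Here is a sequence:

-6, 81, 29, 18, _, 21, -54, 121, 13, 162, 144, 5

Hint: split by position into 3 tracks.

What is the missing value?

Split by position mod 3: positions 1, 4, 7, … form one track, and each other residue class forms its own.
Stream A = -6, 18, -54, 162: multiplying by -3 each time.
Stream B = 81, ?, 121, 144: consecutive squares n² from n = 9.
Stream C = 29, 21, 13, 5: arithmetic, step −8.
The gap is stream B's term 2; the rule gives 100.

100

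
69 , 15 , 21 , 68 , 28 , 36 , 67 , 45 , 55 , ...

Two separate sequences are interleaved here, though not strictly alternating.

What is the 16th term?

Reading positions in blocks of 3 reveals the pattern ABB — 2 tracks woven together.
Subsequence A = 69, 68, 67: linear: a_n = 70 − n.
Subsequence B = 15, 21, 28, 36, 45, 55: triangular numbers starting at T_5.
Position 16 falls in subsequence A as its term 6, giving 64.

64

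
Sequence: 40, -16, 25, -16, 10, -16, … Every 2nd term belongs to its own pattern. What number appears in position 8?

Positions 1, 3, 5, … form one subsequence and positions 2, 4, 6, … form another.
Track A = 40, 25, 10: arithmetic with common difference −15.
Track B = -16, -16, -16: constant -16.
Position 8 → track B, term 4 = -16.

-16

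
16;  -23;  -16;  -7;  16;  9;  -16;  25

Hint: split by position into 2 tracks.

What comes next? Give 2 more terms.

16, 41

Taking every 2nd term gives 2 separate tracks.
Subsequence A: 16, -16, 16, -16. Oscillating between 16 and -16.
Subsequence B: -23, -7, 9, 25. Adding 16 each time.
Position 9 → subsequence A, term 5 = 16.
Position 10 falls in subsequence B as its term 5, giving 41.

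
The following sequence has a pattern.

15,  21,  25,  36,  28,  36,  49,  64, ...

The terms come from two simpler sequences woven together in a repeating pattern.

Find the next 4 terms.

Reading positions in blocks of 4 reveals the pattern AABB — 2 tracks woven together.
Stream A: 15, 21, 28, 36 (triangular numbers n(n+1)/2 for n = 5, 6, …).
Stream B: 25, 36, 49, 64 (perfect squares starting at 5²).
Position 9 falls in stream A as its term 5, giving 45.
The 10th slot belongs to stream A; its 6th term is 55.
Position 11 → stream B, term 5 = 81.
Position 12 falls in stream B as its term 6, giving 100.

45, 55, 81, 100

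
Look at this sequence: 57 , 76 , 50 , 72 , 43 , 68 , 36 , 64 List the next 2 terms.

29, 60

The terms cycle through 2 interleaved subsequences.
Subsequence A = 57, 50, 43, 36: arithmetic with common difference −7.
Subsequence B = 76, 72, 68, 64: subtracting 4 each time.
Position 9 falls in subsequence A as its term 5, giving 29.
Position 10 falls in subsequence B as its term 5, giving 60.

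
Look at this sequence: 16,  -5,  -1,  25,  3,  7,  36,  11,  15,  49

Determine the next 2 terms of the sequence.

19, 23

Positions follow the repeating pattern ABB; grouping by letter gives 2 tracks.
Stream A: 16, 25, 36, 49 — consecutive squares n² from n = 4.
Stream B: -5, -1, 3, 7, 11, 15 — arithmetic with common difference +4.
The 11th slot belongs to stream B; its 7th term is 19.
Term 12 comes from stream B (its 8th entry): 23.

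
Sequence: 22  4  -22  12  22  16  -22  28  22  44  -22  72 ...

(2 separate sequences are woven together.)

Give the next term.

Split by position mod 2 into 2 tracks.
Track A = 22, -22, 22, -22, 22, -22: the oscillation 22·(−1)^(n+1).
Track B = 4, 12, 16, 28, 44, 72: each term equals the sum of the previous two.
Position 13 → track A, term 7 = 22.

22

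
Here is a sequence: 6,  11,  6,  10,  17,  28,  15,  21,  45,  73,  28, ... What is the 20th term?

78

Positions follow the repeating pattern AABB; grouping by letter gives 2 tracks.
Subsequence A: 6, 11, 17, 28, 45, 73 — Fibonacci-style (each term is the sum of the two before it).
Subsequence B: 6, 10, 15, 21, 28 — the triangular numbers T_3, T_4, ….
Position 20 → subsequence B, term 10 = 78.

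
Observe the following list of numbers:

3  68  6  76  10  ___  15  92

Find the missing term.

Odd-indexed and even-indexed terms follow separate rules.
Track A: 3, 6, 10, 15. The triangular numbers T_2, T_3, ….
Track B: 68, 76, ?, 92. Arithmetic with common difference +8.
Filling track B at index 3 by its rule yields 84.

84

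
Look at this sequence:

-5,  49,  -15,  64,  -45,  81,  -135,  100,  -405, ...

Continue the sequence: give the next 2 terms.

121, -1215

The terms cycle through 2 interleaved subsequences.
Track A is -5, -15, -45, -135, -405, which is multiplying by 3 each time.
Track B is 49, 64, 81, 100, which is consecutive squares n² from n = 7.
Term 10 comes from track B (its 5th entry): 121.
Position 11 falls in track A as its term 6, giving -1215.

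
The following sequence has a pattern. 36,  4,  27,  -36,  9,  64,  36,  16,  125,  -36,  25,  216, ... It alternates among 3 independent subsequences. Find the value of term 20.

64

Taking every 3rd term gives 3 separate tracks.
Stream A = 36, -36, 36, -36: the oscillation 36·(−1)^(n+1).
Stream B = 4, 9, 16, 25: the squares 2², 3², 4², ….
Stream C = 27, 64, 125, 216: consecutive cubes n³ from n = 3.
Term 20 comes from stream B (its 7th entry): 64.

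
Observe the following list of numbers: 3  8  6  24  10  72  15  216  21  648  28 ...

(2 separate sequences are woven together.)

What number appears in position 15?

45

Odd-indexed and even-indexed terms follow separate rules.
Track A is 3, 6, 10, 15, 21, 28, which is the triangular numbers T_2, T_3, ….
Track B is 8, 24, 72, 216, 648, which is a geometric progression (common ratio 3).
The 15th slot belongs to track A; its 8th term is 45.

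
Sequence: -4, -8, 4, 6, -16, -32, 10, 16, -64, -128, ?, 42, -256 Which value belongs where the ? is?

Positions follow the repeating pattern AABB; grouping by letter gives 2 tracks.
Track A = -4, -8, -16, -32, -64, -128, -256: a geometric progression (common ratio 2).
Track B = 4, 6, 10, 16, ?, 42: each term equals the sum of the previous two.
The gap is track B's term 5; the rule gives 26.

26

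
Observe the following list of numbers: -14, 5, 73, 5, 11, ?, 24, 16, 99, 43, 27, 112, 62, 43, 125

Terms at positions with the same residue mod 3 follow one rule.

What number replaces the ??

86

The terms cycle through 3 interleaved subsequences.
Subsequence A: -14, 5, 24, 43, 62 — arithmetic with common difference +19.
Subsequence B: 5, 11, 16, 27, 43 — a Fibonacci-like recurrence a_n = a_{n-1} + a_{n-2}.
Subsequence C: 73, ?, 99, 112, 125 — arithmetic, step +13.
The gap is subsequence C's term 2; the rule gives 86.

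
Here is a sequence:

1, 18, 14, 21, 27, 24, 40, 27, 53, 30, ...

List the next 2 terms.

66, 33

Odd-indexed and even-indexed terms follow separate rules.
Track A = 1, 14, 27, 40, 53: adding 13 each time.
Track B = 18, 21, 24, 27, 30: arithmetic with common difference +3.
Term 11 comes from track A (its 6th entry): 66.
Position 12 falls in track B as its term 6, giving 33.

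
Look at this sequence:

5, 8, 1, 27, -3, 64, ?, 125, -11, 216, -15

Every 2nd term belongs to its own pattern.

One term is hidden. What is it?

-7

The terms cycle through 2 interleaved subsequences.
Track A: 5, 1, -3, ?, -11, -15 (subtracting 4 each time).
Track B: 8, 27, 64, 125, 216 (the cubes 2³, 3³, 4³, …).
So the missing entry in track A is -7.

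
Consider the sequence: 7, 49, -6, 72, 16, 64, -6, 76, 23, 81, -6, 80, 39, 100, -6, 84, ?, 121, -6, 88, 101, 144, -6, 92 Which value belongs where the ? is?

62

Read the sequence 4 terms at a time; column i is its own pattern.
Subsequence A = 7, 16, 23, 39, ?, 101: each term equals the sum of the previous two.
Subsequence B = 49, 64, 81, 100, 121, 144: perfect squares starting at 7².
Subsequence C = -6, -6, -6, -6, -6, -6: the constant sequence -6.
Subsequence D = 72, 76, 80, 84, 88, 92: arithmetic with common difference +4.
Subsequence A's pattern makes the blank 62.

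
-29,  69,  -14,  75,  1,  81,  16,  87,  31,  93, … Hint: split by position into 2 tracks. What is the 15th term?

The terms cycle through 2 interleaved subsequences.
Subsequence A: -29, -14, 1, 16, 31 — arithmetic, step +15.
Subsequence B: 69, 75, 81, 87, 93 — adding 6 each time.
The 15th slot belongs to subsequence A; its 8th term is 76.

76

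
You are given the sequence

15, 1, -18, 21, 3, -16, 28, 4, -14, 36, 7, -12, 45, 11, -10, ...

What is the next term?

Split by position mod 3 into 3 tracks.
Subsequence A: 15, 21, 28, 36, 45 (the triangular numbers T_5, T_6, …).
Subsequence B: 1, 3, 4, 7, 11 (each term equals the sum of the previous two).
Subsequence C: -18, -16, -14, -12, -10 (adding 2 each time).
Term 16 comes from subsequence A (its 6th entry): 55.

55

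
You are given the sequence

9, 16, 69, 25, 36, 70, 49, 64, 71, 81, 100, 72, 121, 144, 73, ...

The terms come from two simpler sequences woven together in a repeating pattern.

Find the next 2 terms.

The slot pattern repeats as AAB (period 3), so there are 2 interleaved tracks.
Subsequence A = 9, 16, 25, 36, 49, 64, 81, 100, 121, 144: the squares 3², 4², 5², ….
Subsequence B = 69, 70, 71, 72, 73: arithmetic, step +1.
Position 16 falls in subsequence A as its term 11, giving 169.
The 17th slot belongs to subsequence A; its 12th term is 196.

169, 196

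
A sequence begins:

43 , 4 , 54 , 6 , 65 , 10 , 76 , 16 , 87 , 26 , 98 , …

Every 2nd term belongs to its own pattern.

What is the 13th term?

109

Split by position mod 2 into 2 tracks.
Track A: 43, 54, 65, 76, 87, 98 (linear: a_n = 32 + 11·n).
Track B: 4, 6, 10, 16, 26 (Fibonacci-style (each term is the sum of the two before it)).
Term 13 comes from track A (its 7th entry): 109.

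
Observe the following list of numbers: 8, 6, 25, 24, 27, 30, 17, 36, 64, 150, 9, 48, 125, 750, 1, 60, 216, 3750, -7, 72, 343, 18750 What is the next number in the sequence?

Split by position mod 4 into 4 tracks.
Subsequence A: 8, 27, 64, 125, 216, 343 — the cubes 2³, 3³, 4³, ….
Subsequence B: 6, 30, 150, 750, 3750, 18750 — geometric, ×5 each step.
Subsequence C: 25, 17, 9, 1, -7 — subtracting 8 each time.
Subsequence D: 24, 36, 48, 60, 72 — arithmetic, step +12.
Term 23 comes from subsequence C (its 6th entry): -15.

-15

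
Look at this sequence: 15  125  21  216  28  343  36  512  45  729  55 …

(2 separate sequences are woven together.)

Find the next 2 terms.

1000, 66

Positions 1, 3, 5, … form one subsequence and positions 2, 4, 6, … form another.
Subsequence A: 15, 21, 28, 36, 45, 55 — triangular numbers starting at T_5.
Subsequence B: 125, 216, 343, 512, 729 — the cubes 5³, 6³, 7³, ….
Term 12 comes from subsequence B (its 6th entry): 1000.
Term 13 comes from subsequence A (its 7th entry): 66.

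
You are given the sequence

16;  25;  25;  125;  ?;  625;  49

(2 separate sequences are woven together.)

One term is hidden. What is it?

Odd-indexed and even-indexed terms follow separate rules.
Track A is 16, 25, ?, 49, which is consecutive squares n² from n = 4.
Track B is 25, 125, 625, which is powers of 5.
The gap is track A's term 3; the rule gives 36.

36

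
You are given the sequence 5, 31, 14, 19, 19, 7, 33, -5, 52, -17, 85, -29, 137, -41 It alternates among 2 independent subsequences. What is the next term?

222

Positions 1, 3, 5, … form one subsequence and positions 2, 4, 6, … form another.
Subsequence A = 5, 14, 19, 33, 52, 85, 137: a Fibonacci-like recurrence a_n = a_{n-1} + a_{n-2}.
Subsequence B = 31, 19, 7, -5, -17, -29, -41: arithmetic with common difference −12.
Position 15 falls in subsequence A as its term 8, giving 222.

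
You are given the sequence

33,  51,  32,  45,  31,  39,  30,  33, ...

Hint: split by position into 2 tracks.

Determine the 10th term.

27

The terms cycle through 2 interleaved subsequences.
Subsequence A: 33, 32, 31, 30 (arithmetic, step −1).
Subsequence B: 51, 45, 39, 33 (arithmetic, step −6).
Position 10 → subsequence B, term 5 = 27.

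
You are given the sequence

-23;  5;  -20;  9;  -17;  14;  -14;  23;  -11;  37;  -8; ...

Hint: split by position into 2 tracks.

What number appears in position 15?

-2

Odd-indexed and even-indexed terms follow separate rules.
Stream A: -23, -20, -17, -14, -11, -8 (linear: a_n = -26 + 3·n).
Stream B: 5, 9, 14, 23, 37 (a Fibonacci-like recurrence a_n = a_{n-1} + a_{n-2}).
Position 15 → stream A, term 8 = -2.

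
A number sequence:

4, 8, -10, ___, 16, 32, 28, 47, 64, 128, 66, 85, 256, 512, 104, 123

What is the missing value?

Positions follow the repeating pattern AABB; grouping by letter gives 2 tracks.
Subsequence A is 4, 8, 16, 32, 64, 128, 256, 512, which is multiplying by 2 each time.
Subsequence B is -10, ?, 28, 47, 66, 85, 104, 123, which is arithmetic, step +19.
The gap is subsequence B's term 2; the rule gives 9.

9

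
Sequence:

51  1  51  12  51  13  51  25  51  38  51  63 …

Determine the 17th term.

51

The terms cycle through 2 interleaved subsequences.
Track A: 51, 51, 51, 51, 51, 51. Constant 51.
Track B: 1, 12, 13, 25, 38, 63. Fibonacci-style (each term is the sum of the two before it).
The 17th slot belongs to track A; its 9th term is 51.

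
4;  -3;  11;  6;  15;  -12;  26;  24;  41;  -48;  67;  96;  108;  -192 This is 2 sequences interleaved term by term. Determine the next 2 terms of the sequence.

175, 384

The terms cycle through 2 interleaved subsequences.
Stream A = 4, 11, 15, 26, 41, 67, 108: each term equals the sum of the previous two.
Stream B = -3, 6, -12, 24, -48, 96, -192: a geometric progression (common ratio -2).
The 15th slot belongs to stream A; its 8th term is 175.
Term 16 comes from stream B (its 8th entry): 384.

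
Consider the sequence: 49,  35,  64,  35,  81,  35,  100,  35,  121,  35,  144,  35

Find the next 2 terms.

Odd-indexed and even-indexed terms follow separate rules.
Track A is 49, 64, 81, 100, 121, 144, which is perfect squares starting at 7².
Track B is 35, 35, 35, 35, 35, 35, which is constant 35.
The 13th slot belongs to track A; its 7th term is 169.
The 14th slot belongs to track B; its 7th term is 35.

169, 35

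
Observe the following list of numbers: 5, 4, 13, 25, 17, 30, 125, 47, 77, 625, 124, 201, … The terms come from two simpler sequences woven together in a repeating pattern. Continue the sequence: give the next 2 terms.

The slot pattern repeats as ABB (period 3), so there are 2 interleaved tracks.
Track A is 5, 25, 125, 625, which is powers 5^1, 5^2, 5^3, ….
Track B is 4, 13, 17, 30, 47, 77, 124, 201, which is a Fibonacci-like recurrence a_n = a_{n-1} + a_{n-2}.
Position 13 falls in track A as its term 5, giving 3125.
Term 14 comes from track B (its 9th entry): 325.

3125, 325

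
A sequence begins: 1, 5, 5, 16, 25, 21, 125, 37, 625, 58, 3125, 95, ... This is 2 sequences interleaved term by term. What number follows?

Taking every 2nd term gives 2 separate tracks.
Track A: 1, 5, 25, 125, 625, 3125 (powers 5^0, 5^1, 5^2, …).
Track B: 5, 16, 21, 37, 58, 95 (a Fibonacci-like recurrence a_n = a_{n-1} + a_{n-2}).
Position 13 → track A, term 7 = 15625.

15625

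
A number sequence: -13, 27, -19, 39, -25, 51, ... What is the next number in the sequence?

Split by position mod 2 into 2 tracks.
Subsequence A: -13, -19, -25. Arithmetic, step −6.
Subsequence B: 27, 39, 51. Arithmetic, step +12.
The 7th slot belongs to subsequence A; its 4th term is -31.

-31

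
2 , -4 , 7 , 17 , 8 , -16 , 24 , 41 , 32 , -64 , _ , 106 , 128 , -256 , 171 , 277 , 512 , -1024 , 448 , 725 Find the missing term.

Positions follow the repeating pattern AABB; grouping by letter gives 2 tracks.
Track A = 2, -4, 8, -16, 32, -64, 128, -256, 512, -1024: a geometric progression (common ratio -2).
Track B = 7, 17, 24, 41, ?, 106, 171, 277, 448, 725: Fibonacci-style (each term is the sum of the two before it).
Filling track B at index 5 by its rule yields 65.

65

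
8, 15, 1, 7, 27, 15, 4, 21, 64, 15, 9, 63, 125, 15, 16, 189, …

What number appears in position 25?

512

Read the sequence 4 terms at a time; column i is its own pattern.
Track A is 8, 27, 64, 125, which is consecutive cubes n³ from n = 2.
Track B is 15, 15, 15, 15, which is constant 15.
Track C is 1, 4, 9, 16, which is consecutive squares n² from n = 1.
Track D is 7, 21, 63, 189, which is geometric, ×3 each step.
Position 25 falls in track A as its term 7, giving 512.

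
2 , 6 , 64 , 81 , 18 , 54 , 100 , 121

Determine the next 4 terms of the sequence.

Reading positions in blocks of 4 reveals the pattern AABB — 2 tracks woven together.
Subsequence A = 2, 6, 18, 54: geometric, ×3 each step.
Subsequence B = 64, 81, 100, 121: perfect squares starting at 8².
Position 9 falls in subsequence A as its term 5, giving 162.
Position 10 → subsequence A, term 6 = 486.
Position 11 falls in subsequence B as its term 5, giving 144.
Term 12 comes from subsequence B (its 6th entry): 169.

162, 486, 144, 169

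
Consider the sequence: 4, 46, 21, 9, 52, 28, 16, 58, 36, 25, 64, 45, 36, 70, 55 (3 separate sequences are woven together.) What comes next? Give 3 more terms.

49, 76, 66

Split by position mod 3: positions 1, 4, 7, … form one track, and each other residue class forms its own.
Stream A: 4, 9, 16, 25, 36 — consecutive squares n² from n = 2.
Stream B: 46, 52, 58, 64, 70 — arithmetic with common difference +6.
Stream C: 21, 28, 36, 45, 55 — triangular numbers n(n+1)/2 for n = 6, 7, ….
Term 16 comes from stream A (its 6th entry): 49.
Term 17 comes from stream B (its 6th entry): 76.
Term 18 comes from stream C (its 6th entry): 66.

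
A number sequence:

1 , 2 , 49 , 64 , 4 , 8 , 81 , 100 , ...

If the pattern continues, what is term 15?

169

Positions follow the repeating pattern AABB; grouping by letter gives 2 tracks.
Track A is 1, 2, 4, 8, which is powers of 2.
Track B is 49, 64, 81, 100, which is consecutive squares n² from n = 7.
Term 15 comes from track B (its 7th entry): 169.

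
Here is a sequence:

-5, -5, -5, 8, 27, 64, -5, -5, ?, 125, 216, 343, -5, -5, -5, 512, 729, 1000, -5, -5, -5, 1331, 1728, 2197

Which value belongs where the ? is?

Positions follow the repeating pattern AAABBB; grouping by letter gives 2 tracks.
Track A = -5, -5, -5, -5, -5, ?, -5, -5, -5, -5, -5, -5: constant -5.
Track B = 8, 27, 64, 125, 216, 343, 512, 729, 1000, 1331, 1728, 2197: the cubes 2³, 3³, 4³, ….
The gap is track A's term 6; the rule gives -5.

-5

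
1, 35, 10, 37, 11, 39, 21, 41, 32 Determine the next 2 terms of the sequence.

43, 53

Taking every 2nd term gives 2 separate tracks.
Subsequence A: 1, 10, 11, 21, 32 (a Fibonacci-like recurrence a_n = a_{n-1} + a_{n-2}).
Subsequence B: 35, 37, 39, 41 (arithmetic with common difference +2).
Position 10 falls in subsequence B as its term 5, giving 43.
The 11th slot belongs to subsequence A; its 6th term is 53.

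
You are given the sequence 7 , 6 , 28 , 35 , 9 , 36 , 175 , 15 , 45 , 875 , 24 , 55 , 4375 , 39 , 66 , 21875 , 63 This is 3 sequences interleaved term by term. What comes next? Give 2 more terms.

Taking every 3rd term gives 3 separate tracks.
Track A: 7, 35, 175, 875, 4375, 21875 (multiplying by 5 each time).
Track B: 6, 9, 15, 24, 39, 63 (each term equals the sum of the previous two).
Track C: 28, 36, 45, 55, 66 (the triangular numbers T_7, T_8, …).
Term 18 comes from track C (its 6th entry): 78.
Position 19 → track A, term 7 = 109375.

78, 109375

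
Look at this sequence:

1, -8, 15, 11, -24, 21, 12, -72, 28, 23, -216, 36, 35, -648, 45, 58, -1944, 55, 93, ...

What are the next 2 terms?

-5832, 66

The terms cycle through 3 interleaved subsequences.
Track A: 1, 11, 12, 23, 35, 58, 93 — a Fibonacci-like recurrence a_n = a_{n-1} + a_{n-2}.
Track B: -8, -24, -72, -216, -648, -1944 — geometric with ratio 3.
Track C: 15, 21, 28, 36, 45, 55 — triangular numbers n(n+1)/2 for n = 5, 6, ….
Term 20 comes from track B (its 7th entry): -5832.
The 21st slot belongs to track C; its 7th term is 66.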